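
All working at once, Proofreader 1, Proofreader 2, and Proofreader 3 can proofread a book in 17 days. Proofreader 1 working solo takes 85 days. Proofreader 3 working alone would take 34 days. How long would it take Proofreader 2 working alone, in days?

Combined rate is 1/17 per day.
Known contribution: 1/85 + 1/34 = (2 + 5)/170 = 7/170 per day.
So Proofreader 2's rate is 1/17 − 7/170 = 3/170, meaning 170/3 days alone.

170/3 days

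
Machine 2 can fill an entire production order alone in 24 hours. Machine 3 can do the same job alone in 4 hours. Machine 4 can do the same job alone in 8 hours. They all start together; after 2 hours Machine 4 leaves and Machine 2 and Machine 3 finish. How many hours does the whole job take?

In the first 2 hours the combined rate is 5/12, so 5/6 of the job is done, leaving 1/6.
After Machine 4 leaves the rate is 7/24 per hour; the remaining 1/6 takes 4/7 hours.
Total = 2 + 4/7 = 18/7 hours.

18/7 hours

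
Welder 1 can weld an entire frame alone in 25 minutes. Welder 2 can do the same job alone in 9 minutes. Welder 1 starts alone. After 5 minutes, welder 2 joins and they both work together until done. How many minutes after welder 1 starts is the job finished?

In the first 5 minutes welder 1 alone does 5/25 = 1/5 of the job, leaving 4/5.
Once everyone is working, combined rate: 1/25 + 1/9 = (9 + 25)/225 = 34/225 per minute.
Remaining 4/5 at 34/225 per minute takes 90/17 minutes.
Total from the start = 5 + 90/17 = 175/17 minutes.

175/17 minutes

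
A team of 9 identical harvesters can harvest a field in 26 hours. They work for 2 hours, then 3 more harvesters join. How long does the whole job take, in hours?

One harvester does 1/234 of the job per hour.
After 2 hours with 9 harvesters, 1/13 is done (12/13 left).
With 12 harvesters the rate is 12/234 = 2/39, so the rest takes 12/13 ÷ 2/39 = 18 hours.
Total = 2 + 18 = 20 hours.

20 hours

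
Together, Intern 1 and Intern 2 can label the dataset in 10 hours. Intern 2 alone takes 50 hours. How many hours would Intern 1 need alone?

25/2 hours

Combined rate is 1/10 per hour.
Known contribution: 1/50 per hour.
So Intern 1's rate is 1/10 − 1/50 = 2/25, meaning 25/2 hours alone.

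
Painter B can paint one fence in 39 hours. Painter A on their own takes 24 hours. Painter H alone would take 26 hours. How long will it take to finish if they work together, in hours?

104/11 hours

Combined rate: 1/39 + 1/24 + 1/26 = (8 + 13 + 12)/312 = 33/312 = 11/104 per hour.
Time = 1 ÷ (11/104) = 104/11 hours.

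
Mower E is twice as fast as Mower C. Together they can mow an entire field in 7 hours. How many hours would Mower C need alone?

21 hours

Let Mower C's rate be r; then Mower E's rate is 2r, so together (2 + 1)r = 3r = 1/7.
Thus r = 1/21 per hour.
Mower C alone: 21 hours; Mower E alone: 21/2 hours.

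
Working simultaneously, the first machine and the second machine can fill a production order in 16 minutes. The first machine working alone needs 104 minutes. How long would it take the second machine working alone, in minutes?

Combined rate is 1/16 per minute.
Known contribution: 1/104 per minute.
So the second machine's rate is 1/16 − 1/104 = 11/208, meaning 208/11 minutes alone.

208/11 minutes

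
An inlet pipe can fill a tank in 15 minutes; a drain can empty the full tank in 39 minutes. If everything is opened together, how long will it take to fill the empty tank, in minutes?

Net rate = 1/15 − 1/39 = (13 − 5)/195 = 8/195 per minute.
Filling time = 1 ÷ (8/195) = 195/8 minutes.

195/8 minutes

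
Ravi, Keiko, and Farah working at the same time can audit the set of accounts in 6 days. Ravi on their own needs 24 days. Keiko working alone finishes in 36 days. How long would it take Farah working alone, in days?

Combined rate is 1/6 per day.
Known contribution: 1/24 + 1/36 = (3 + 2)/72 = 5/72 per day.
So Farah's rate is 1/6 − 5/72 = 7/72, meaning 72/7 days alone.

72/7 days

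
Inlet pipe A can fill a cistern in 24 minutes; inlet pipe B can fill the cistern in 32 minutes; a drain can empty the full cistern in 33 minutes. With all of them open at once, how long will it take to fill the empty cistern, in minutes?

Net rate = 1/24 + 1/32 − 1/33 = (44 + 33 − 32)/1056 = 45/1056 = 15/352 per minute.
Filling time = 1 ÷ (15/352) = 352/15 minutes.

352/15 minutes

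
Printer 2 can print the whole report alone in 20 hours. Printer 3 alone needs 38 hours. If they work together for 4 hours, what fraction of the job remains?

66/95

Combined rate: 1/20 + 1/38 = (19 + 10)/380 = 29/380 per hour.
In 4 hours they complete 4·29/380 = 29/95 of the job.
So 66/95 remains.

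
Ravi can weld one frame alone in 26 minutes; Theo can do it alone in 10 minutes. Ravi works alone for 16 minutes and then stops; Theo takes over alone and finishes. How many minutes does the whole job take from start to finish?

In 16 minutes Ravi does 16/26 = 8/13 of the job, leaving 5/13.
Theo works at 1/10 per minute, so finishing takes 5/13 ÷ 1/10 = 50/13 minutes.
Total time = 16 + 50/13 = 258/13 minutes.

258/13 minutes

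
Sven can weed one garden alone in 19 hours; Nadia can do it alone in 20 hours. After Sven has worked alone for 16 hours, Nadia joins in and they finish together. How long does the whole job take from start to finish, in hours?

In 16 hours Sven does 16/19 of the job, leaving 3/19.
Sven and Nadia together work at 39/380 per hour, so finishing takes 3/19 ÷ 39/380 = 20/13 hours.
Total time = 16 + 20/13 = 228/13 hours.

228/13 hours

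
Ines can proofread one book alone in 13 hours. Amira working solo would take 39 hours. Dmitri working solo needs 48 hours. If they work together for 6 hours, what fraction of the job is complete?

Combined rate: 1/13 + 1/39 + 1/48 = (48 + 16 + 13)/624 = 77/624 per hour.
In 6 hours they complete 6·77/624 = 77/104 of the job.

77/104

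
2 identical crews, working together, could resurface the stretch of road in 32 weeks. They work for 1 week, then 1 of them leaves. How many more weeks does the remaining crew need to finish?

62 weeks

One crew does 1/64 of the job per week.
After 1 week with 2 crews, 1/32 is done (31/32 left).
With 1 crew the rate is 1/64, so the rest takes 31/32 ÷ 1/64 = 62 weeks.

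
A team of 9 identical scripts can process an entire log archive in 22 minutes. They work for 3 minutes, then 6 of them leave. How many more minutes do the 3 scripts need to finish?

One script does 1/198 of the job per minute.
After 3 minutes with 9 scripts, 3/22 is done (19/22 left).
With 3 scripts the rate is 3/198 = 1/66, so the rest takes 19/22 ÷ 1/66 = 57 minutes.

57 minutes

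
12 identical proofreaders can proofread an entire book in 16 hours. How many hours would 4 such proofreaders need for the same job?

Total work is 12·16 = 192 proofreader-hours.
With 4 proofreaders: 192/4 = 48 hours.

48 hours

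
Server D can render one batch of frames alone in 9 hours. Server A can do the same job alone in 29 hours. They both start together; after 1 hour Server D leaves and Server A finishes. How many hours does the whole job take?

232/9 hours

In the first 1 hour the combined rate is 38/261, so 38/261 of the job is done, leaving 223/261.
After Server D leaves the rate is 1/29 per hour; the remaining 223/261 takes 223/9 hours.
Total = 1 + 223/9 = 232/9 hours.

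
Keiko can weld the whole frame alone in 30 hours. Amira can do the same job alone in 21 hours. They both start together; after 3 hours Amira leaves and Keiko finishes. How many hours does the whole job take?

180/7 hours

In the first 3 hours the combined rate is 17/210, so 17/70 of the job is done, leaving 53/70.
After Amira leaves the rate is 1/30 per hour; the remaining 53/70 takes 159/7 hours.
Total = 3 + 159/7 = 180/7 hours.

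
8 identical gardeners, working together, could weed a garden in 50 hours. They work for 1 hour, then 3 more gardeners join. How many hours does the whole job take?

One gardener does 1/400 of the job per hour.
After 1 hour with 8 gardeners, 1/50 is done (49/50 left).
With 11 gardeners the rate is 11/400, so the rest takes 49/50 ÷ 11/400 = 392/11 hours.
Total = 1 + 392/11 = 403/11 hours.

403/11 hours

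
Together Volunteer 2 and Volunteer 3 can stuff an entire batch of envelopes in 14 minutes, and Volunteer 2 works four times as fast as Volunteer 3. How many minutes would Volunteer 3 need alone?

70 minutes

Let Volunteer 3's rate be r; then Volunteer 2's rate is 4r, so together (4 + 1)r = 5r = 1/14.
Thus r = 1/70 per minute.
Volunteer 3 alone: 70 minutes; Volunteer 2 alone: 35/2 minutes.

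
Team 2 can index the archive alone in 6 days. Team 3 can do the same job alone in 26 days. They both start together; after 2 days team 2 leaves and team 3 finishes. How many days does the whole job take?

In the first 2 days the combined rate is 8/39, so 16/39 of the job is done, leaving 23/39.
After team 2 leaves the rate is 1/26 per day; the remaining 23/39 takes 46/3 days.
Total = 2 + 46/3 = 52/3 days.

52/3 days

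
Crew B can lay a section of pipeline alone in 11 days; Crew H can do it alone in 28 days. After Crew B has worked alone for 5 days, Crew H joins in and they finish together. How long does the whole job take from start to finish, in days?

In 5 days Crew B does 5/11 of the job, leaving 6/11.
Crew B and Crew H together work at 39/308 per day, so finishing takes 6/11 ÷ 39/308 = 56/13 days.
Total time = 5 + 56/13 = 121/13 days.

121/13 days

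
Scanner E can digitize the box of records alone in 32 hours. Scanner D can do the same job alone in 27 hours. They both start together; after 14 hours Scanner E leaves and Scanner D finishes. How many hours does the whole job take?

243/16 hours

In the first 14 hours the combined rate is 59/864, so 413/432 of the job is done, leaving 19/432.
After Scanner E leaves the rate is 1/27 per hour; the remaining 19/432 takes 19/16 hours.
Total = 14 + 19/16 = 243/16 hours.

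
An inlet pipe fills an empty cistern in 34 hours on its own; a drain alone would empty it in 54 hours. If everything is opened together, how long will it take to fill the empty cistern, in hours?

Net rate = 1/34 − 1/54 = (27 − 17)/918 = 10/918 = 5/459 per hour.
Filling time = 1 ÷ (5/459) = 459/5 hours.

459/5 hours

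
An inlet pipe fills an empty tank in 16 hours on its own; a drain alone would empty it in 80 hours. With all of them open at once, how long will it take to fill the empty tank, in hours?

20 hours

Net rate = 1/16 − 1/80 = (5 − 1)/80 = 4/80 = 1/20 per hour.
Filling time = 1 ÷ (1/20) = 20 hours.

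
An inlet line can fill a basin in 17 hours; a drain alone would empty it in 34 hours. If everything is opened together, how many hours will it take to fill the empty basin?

34 hours

Net rate = 1/17 − 1/34 = (2 − 1)/34 = 1/34 per hour.
Filling time = 1 ÷ (1/34) = 34 hours.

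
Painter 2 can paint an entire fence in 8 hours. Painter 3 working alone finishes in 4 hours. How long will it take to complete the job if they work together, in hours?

8/3 hours

Combined rate: 1/8 + 1/4 = (1 + 2)/8 = 3/8 per hour.
Time = 1 ÷ (3/8) = 8/3 hours.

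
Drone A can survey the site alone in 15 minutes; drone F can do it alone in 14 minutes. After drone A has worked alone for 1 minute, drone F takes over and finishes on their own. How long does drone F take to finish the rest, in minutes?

In 1 minute drone A does 1/15 of the job, leaving 14/15.
Drone F works at 1/14 per minute, so finishing takes 14/15 ÷ 1/14 = 196/15 minutes.

196/15 minutes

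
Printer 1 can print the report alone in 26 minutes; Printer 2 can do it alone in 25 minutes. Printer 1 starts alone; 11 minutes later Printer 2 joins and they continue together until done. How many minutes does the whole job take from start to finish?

312/17 minutes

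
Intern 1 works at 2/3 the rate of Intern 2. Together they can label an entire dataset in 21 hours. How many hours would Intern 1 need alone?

105/2 hours

Let Intern 2's rate be r; then Intern 1's rate is (2/3)r, so together (2/3 + 1)r = (5/3)r = 1/21.
Thus r = 1/35 per hour.
Intern 2 alone: 35 hours; Intern 1 alone: 105/2 hours.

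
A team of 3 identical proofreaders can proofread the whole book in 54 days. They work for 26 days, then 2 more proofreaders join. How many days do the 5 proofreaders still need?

84/5 days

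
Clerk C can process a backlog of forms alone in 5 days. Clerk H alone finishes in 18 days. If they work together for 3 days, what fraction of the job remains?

Combined rate: 1/5 + 1/18 = (18 + 5)/90 = 23/90 per day.
In 3 days they complete 3·23/90 = 23/30 of the job.
So 7/30 remains.

7/30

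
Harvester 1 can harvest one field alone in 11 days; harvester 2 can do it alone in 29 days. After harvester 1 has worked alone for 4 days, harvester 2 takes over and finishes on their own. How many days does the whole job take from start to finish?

247/11 days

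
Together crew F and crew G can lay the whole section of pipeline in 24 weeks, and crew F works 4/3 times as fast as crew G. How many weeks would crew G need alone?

56 weeks

Let crew G's rate be r; then crew F's rate is (4/3)r, so together (4/3 + 1)r = (7/3)r = 1/24.
Thus r = 1/56 per week.
Crew G alone: 56 weeks; crew F alone: 42 weeks.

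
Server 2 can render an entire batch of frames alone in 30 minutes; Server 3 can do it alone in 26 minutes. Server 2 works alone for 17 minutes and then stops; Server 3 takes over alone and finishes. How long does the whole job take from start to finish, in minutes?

424/15 minutes

In 17 minutes Server 2 does 17/30 of the job, leaving 13/30.
Server 3 works at 1/26 per minute, so finishing takes 13/30 ÷ 1/26 = 169/15 minutes.
Total time = 17 + 169/15 = 424/15 minutes.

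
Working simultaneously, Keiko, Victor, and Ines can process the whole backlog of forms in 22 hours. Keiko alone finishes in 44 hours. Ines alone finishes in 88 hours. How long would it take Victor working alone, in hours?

88 hours

Combined rate is 1/22 per hour.
Known contribution: 1/44 + 1/88 = (2 + 1)/88 = 3/88 per hour.
So Victor's rate is 1/22 − 3/88 = 1/88, meaning 88 hours alone.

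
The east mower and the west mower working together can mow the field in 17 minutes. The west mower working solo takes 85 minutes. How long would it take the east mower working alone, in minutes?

85/4 minutes

Combined rate is 1/17 per minute.
Known contribution: 1/85 per minute.
So the east mower's rate is 1/17 − 1/85 = 4/85, meaning 85/4 minutes alone.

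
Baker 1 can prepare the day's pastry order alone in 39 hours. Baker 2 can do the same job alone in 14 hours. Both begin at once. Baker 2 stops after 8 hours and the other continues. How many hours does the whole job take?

117/7 hours

In the first 8 hours the combined rate is 53/546, so 212/273 of the job is done, leaving 61/273.
After Baker 2 leaves the rate is 1/39 per hour; the remaining 61/273 takes 61/7 hours.
Total = 8 + 61/7 = 117/7 hours.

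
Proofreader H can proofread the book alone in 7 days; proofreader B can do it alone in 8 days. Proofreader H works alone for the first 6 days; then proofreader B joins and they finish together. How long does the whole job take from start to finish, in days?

In 6 days proofreader H does 6/7 of the job, leaving 1/7.
Proofreader H and proofreader B together work at 15/56 per day, so finishing takes 1/7 ÷ 15/56 = 8/15 days.
Total time = 6 + 8/15 = 98/15 days.

98/15 days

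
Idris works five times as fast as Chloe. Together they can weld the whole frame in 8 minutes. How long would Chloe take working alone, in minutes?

48 minutes

Let Chloe's rate be r; then Idris's rate is 5r, so together (5 + 1)r = 6r = 1/8.
Thus r = 1/48 per minute.
Chloe alone: 48 minutes; Idris alone: 48/5 minutes.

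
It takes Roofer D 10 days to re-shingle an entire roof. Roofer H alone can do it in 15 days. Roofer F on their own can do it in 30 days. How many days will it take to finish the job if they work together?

Combined rate: 1/10 + 1/15 + 1/30 = (3 + 2 + 1)/30 = 6/30 = 1/5 per day.
Time = 1 ÷ (1/5) = 5 days.

5 days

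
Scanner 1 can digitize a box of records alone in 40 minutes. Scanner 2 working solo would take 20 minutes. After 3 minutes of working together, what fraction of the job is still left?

31/40

Combined rate: 1/40 + 1/20 = (1 + 2)/40 = 3/40 per minute.
In 3 minutes they complete 3·3/40 = 9/40 of the job.
So 31/40 remains.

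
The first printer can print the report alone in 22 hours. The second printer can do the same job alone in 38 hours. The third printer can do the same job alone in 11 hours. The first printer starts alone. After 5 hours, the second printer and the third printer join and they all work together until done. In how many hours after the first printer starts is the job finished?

39/4 hours

In the first 5 hours the first printer alone does 5/22 of the job, leaving 17/22.
Once everyone is working, combined rate: 1/22 + 1/38 + 1/11 = (19 + 11 + 38)/418 = 68/418 = 34/209 per hour.
Remaining 17/22 at 34/209 per hour takes 19/4 hours.
Total from the start = 5 + 19/4 = 39/4 hours.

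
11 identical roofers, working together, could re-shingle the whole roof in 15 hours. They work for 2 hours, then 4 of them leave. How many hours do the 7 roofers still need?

143/7 hours

One roofer does 1/165 of the job per hour.
After 2 hours with 11 roofers, 2/15 is done (13/15 left).
With 7 roofers the rate is 7/165, so the rest takes 13/15 ÷ 7/165 = 143/7 hours.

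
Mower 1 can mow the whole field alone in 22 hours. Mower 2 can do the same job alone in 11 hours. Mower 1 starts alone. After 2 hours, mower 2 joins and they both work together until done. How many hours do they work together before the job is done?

20/3 hours

In the first 2 hours mower 1 alone does 2/22 = 1/11 of the job, leaving 10/11.
Once everyone is working, combined rate: 1/22 + 1/11 = (1 + 2)/22 = 3/22 per hour.
Remaining 10/11 at 3/22 per hour takes 20/3 hours.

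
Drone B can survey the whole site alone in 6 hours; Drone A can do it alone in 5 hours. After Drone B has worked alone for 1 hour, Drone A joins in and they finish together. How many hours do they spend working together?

25/11 hours

In 1 hour Drone B does 1/6 of the job, leaving 5/6.
Drone B and Drone A together work at 11/30 per hour, so finishing takes 5/6 ÷ 11/30 = 25/11 hours.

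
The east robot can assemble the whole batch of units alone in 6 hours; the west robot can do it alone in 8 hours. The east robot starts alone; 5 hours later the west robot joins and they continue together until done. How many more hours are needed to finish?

4/7 hours

In 5 hours the east robot does 5/6 of the job, leaving 1/6.
The east robot and the west robot together work at 7/24 per hour, so finishing takes 1/6 ÷ 7/24 = 4/7 hours.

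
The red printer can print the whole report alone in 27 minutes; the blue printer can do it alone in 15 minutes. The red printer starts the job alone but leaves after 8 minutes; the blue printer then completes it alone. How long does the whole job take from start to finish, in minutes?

167/9 minutes

In 8 minutes the red printer does 8/27 of the job, leaving 19/27.
The blue printer works at 1/15 per minute, so finishing takes 19/27 ÷ 1/15 = 95/9 minutes.
Total time = 8 + 95/9 = 167/9 minutes.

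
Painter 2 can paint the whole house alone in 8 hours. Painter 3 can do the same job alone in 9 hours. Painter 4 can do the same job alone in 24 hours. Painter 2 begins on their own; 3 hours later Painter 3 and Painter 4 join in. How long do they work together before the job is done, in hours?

9/4 hours

In the first 3 hours Painter 2 alone does 3/8 of the job, leaving 5/8.
Once everyone is working, combined rate: 1/8 + 1/9 + 1/24 = (9 + 8 + 3)/72 = 20/72 = 5/18 per hour.
Remaining 5/8 at 5/18 per hour takes 9/4 hours.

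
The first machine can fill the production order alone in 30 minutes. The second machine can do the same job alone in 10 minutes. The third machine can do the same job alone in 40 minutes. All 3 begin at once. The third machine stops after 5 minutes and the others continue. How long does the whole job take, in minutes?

In the first 5 minutes the combined rate is 19/120, so 19/24 of the job is done, leaving 5/24.
After the third machine leaves the rate is 2/15 per minute; the remaining 5/24 takes 25/16 minutes.
Total = 5 + 25/16 = 105/16 minutes.

105/16 minutes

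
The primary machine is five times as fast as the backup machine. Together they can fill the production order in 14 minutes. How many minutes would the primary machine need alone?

84/5 minutes

Let the backup machine's rate be r; then the primary machine's rate is 5r, so together (5 + 1)r = 6r = 1/14.
Thus r = 1/84 per minute.
The backup machine alone: 84 minutes; the primary machine alone: 84/5 minutes.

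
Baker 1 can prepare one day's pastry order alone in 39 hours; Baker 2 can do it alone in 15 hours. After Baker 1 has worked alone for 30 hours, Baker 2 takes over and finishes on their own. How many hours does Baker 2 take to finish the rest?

In 30 hours Baker 1 does 30/39 = 10/13 of the job, leaving 3/13.
Baker 2 works at 1/15 per hour, so finishing takes 3/13 ÷ 1/15 = 45/13 hours.

45/13 hours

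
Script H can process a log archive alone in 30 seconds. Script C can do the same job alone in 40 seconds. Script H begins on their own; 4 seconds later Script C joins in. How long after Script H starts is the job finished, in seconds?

In the first 4 seconds Script H alone does 4/30 = 2/15 of the job, leaving 13/15.
Once everyone is working, combined rate: 1/30 + 1/40 = (4 + 3)/120 = 7/120 per second.
Remaining 13/15 at 7/120 per second takes 104/7 seconds.
Total from the start = 4 + 104/7 = 132/7 seconds.

132/7 seconds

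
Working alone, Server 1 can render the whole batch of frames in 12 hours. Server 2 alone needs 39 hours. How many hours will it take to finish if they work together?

156/17 hours

Combined rate: 1/12 + 1/39 = (13 + 4)/156 = 17/156 per hour.
Time = 1 ÷ (17/156) = 156/17 hours.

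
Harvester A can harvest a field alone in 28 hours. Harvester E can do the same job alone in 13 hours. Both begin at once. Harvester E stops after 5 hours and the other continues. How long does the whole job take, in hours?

224/13 hours

In the first 5 hours the combined rate is 41/364, so 205/364 of the job is done, leaving 159/364.
After harvester E leaves the rate is 1/28 per hour; the remaining 159/364 takes 159/13 hours.
Total = 5 + 159/13 = 224/13 hours.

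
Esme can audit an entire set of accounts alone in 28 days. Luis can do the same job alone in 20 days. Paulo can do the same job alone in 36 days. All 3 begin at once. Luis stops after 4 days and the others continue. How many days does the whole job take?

63/5 days

In the first 4 days the combined rate is 143/1260, so 143/315 of the job is done, leaving 172/315.
After Luis leaves the rate is 4/63 per day; the remaining 172/315 takes 43/5 days.
Total = 4 + 43/5 = 63/5 days.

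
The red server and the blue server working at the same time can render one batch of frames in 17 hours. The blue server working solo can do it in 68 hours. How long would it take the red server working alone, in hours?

68/3 hours

Combined rate is 1/17 per hour.
Known contribution: 1/68 per hour.
So the red server's rate is 1/17 − 1/68 = 3/68, meaning 68/3 hours alone.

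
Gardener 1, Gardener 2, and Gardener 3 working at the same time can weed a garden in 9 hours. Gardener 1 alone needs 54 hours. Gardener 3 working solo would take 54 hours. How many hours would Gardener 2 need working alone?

27/2 hours

Combined rate is 1/9 per hour.
Known contribution: 1/54 + 1/54 = (1 + 1)/54 = 2/54 = 1/27 per hour.
So Gardener 2's rate is 1/9 − 1/27 = 2/27, meaning 27/2 hours alone.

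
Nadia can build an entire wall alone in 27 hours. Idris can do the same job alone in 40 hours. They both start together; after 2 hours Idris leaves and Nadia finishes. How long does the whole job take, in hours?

In the first 2 hours the combined rate is 67/1080, so 67/540 of the job is done, leaving 473/540.
After Idris leaves the rate is 1/27 per hour; the remaining 473/540 takes 473/20 hours.
Total = 2 + 473/20 = 513/20 hours.

513/20 hours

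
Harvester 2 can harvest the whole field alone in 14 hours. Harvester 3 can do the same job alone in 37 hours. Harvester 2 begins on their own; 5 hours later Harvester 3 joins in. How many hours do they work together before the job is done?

In the first 5 hours Harvester 2 alone does 5/14 of the job, leaving 9/14.
Once everyone is working, combined rate: 1/14 + 1/37 = (37 + 14)/518 = 51/518 per hour.
Remaining 9/14 at 51/518 per hour takes 111/17 hours.

111/17 hours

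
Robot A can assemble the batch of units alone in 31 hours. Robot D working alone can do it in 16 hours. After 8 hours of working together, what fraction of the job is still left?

15/62

Combined rate: 1/31 + 1/16 = (16 + 31)/496 = 47/496 per hour.
In 8 hours they complete 8·47/496 = 47/62 of the job.
So 15/62 remains.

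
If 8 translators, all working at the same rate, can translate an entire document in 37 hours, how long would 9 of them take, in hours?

296/9 hours

Total work is 8·37 = 296 translator-hours.
With 9 translators: 296/9 hours.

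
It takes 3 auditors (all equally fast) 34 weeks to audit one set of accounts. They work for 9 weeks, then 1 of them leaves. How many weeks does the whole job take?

93/2 weeks

One auditor does 1/102 of the job per week.
After 9 weeks with 3 auditors, 9/34 is done (25/34 left).
With 2 auditors the rate is 2/102 = 1/51, so the rest takes 25/34 ÷ 1/51 = 75/2 weeks.
Total = 9 + 75/2 = 93/2 weeks.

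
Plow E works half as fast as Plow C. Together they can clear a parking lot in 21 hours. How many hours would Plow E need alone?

63 hours

Let Plow C's rate be r; then Plow E's rate is (1/2)r, so together (1/2 + 1)r = (3/2)r = 1/21.
Thus r = 2/63 per hour.
Plow C alone: 63/2 hours; Plow E alone: 63 hours.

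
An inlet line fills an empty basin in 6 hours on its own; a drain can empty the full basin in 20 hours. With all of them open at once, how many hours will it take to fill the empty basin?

60/7 hours

Net rate = 1/6 − 1/20 = (10 − 3)/60 = 7/60 per hour.
Filling time = 1 ÷ (7/60) = 60/7 hours.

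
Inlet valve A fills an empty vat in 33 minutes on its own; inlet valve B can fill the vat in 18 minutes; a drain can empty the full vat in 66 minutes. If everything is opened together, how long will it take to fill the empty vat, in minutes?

Net rate = 1/33 + 1/18 − 1/66 = (6 + 11 − 3)/198 = 14/198 = 7/99 per minute.
Filling time = 1 ÷ (7/99) = 99/7 minutes.

99/7 minutes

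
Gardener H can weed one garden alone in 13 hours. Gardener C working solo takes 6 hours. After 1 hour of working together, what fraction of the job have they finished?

19/78

Combined rate: 1/13 + 1/6 = (6 + 13)/78 = 19/78 per hour.
In 1 hour they complete 1·19/78 = 19/78 of the job.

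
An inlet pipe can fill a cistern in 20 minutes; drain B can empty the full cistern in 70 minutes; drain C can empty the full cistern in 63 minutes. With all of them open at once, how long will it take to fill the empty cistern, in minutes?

Net rate = 1/20 − 1/70 − 1/63 = (63 − 18 − 20)/1260 = 25/1260 = 5/252 per minute.
Filling time = 1 ÷ (5/252) = 252/5 minutes.

252/5 minutes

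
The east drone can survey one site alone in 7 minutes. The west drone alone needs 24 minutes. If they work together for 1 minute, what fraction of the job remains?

137/168

Combined rate: 1/7 + 1/24 = (24 + 7)/168 = 31/168 per minute.
In 1 minute they complete 1·31/168 = 31/168 of the job.
So 137/168 remains.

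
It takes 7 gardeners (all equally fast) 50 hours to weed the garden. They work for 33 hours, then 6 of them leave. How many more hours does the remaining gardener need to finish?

119 hours

One gardener does 1/350 of the job per hour.
After 33 hours with 7 gardeners, 33/50 is done (17/50 left).
With 1 gardener the rate is 1/350, so the rest takes 17/50 ÷ 1/350 = 119 hours.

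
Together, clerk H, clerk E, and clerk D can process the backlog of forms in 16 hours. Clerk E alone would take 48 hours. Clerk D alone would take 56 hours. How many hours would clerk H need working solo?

42 hours

Combined rate is 1/16 per hour.
Known contribution: 1/48 + 1/56 = (7 + 6)/336 = 13/336 per hour.
So clerk H's rate is 1/16 − 13/336 = 1/42, meaning 42 hours alone.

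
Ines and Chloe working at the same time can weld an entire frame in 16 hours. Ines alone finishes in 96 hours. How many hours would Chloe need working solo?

Combined rate is 1/16 per hour.
Known contribution: 1/96 per hour.
So Chloe's rate is 1/16 − 1/96 = 5/96, meaning 96/5 hours alone.

96/5 hours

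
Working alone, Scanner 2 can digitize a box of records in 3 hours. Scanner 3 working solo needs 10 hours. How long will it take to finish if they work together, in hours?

With two workers the combined time is the product over the sum: 3·10/(3+10) = 30/13 hours.

30/13 hours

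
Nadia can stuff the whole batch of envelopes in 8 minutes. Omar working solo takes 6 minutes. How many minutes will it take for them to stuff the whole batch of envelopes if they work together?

24/7 minutes

With two workers the combined time is the product over the sum: 8·6/(8+6) = 48/14 = 24/7 minutes.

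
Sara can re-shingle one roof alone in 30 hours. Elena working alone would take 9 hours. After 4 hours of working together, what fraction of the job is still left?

Combined rate: 1/30 + 1/9 = (3 + 10)/90 = 13/90 per hour.
In 4 hours they complete 4·13/90 = 26/45 of the job.
So 19/45 remains.

19/45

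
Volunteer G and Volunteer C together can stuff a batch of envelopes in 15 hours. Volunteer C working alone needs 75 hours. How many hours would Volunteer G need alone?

Combined rate is 1/15 per hour.
Known contribution: 1/75 per hour.
So Volunteer G's rate is 1/15 − 1/75 = 4/75, meaning 75/4 hours alone.

75/4 hours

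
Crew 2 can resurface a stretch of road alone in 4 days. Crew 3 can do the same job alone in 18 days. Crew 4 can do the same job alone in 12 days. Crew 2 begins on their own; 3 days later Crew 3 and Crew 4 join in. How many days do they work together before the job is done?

9/14 days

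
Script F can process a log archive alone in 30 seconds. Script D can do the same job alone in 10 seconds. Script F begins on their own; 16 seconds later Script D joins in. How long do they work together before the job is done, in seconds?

7/2 seconds

In the first 16 seconds Script F alone does 16/30 = 8/15 of the job, leaving 7/15.
Once everyone is working, combined rate: 1/30 + 1/10 = (1 + 3)/30 = 4/30 = 2/15 per second.
Remaining 7/15 at 2/15 per second takes 7/2 seconds.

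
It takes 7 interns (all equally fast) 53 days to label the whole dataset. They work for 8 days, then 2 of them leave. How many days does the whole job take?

71 days

One intern does 1/371 of the job per day.
After 8 days with 7 interns, 8/53 is done (45/53 left).
With 5 interns the rate is 5/371, so the rest takes 45/53 ÷ 5/371 = 63 days.
Total = 8 + 63 = 71 days.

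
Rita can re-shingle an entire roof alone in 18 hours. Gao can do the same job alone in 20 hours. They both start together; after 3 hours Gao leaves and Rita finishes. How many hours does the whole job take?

In the first 3 hours the combined rate is 19/180, so 19/60 of the job is done, leaving 41/60.
After Gao leaves the rate is 1/18 per hour; the remaining 41/60 takes 123/10 hours.
Total = 3 + 123/10 = 153/10 hours.

153/10 hours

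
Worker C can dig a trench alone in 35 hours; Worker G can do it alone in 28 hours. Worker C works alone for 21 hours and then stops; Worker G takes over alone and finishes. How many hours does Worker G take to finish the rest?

56/5 hours

In 21 hours Worker C does 21/35 = 3/5 of the job, leaving 2/5.
Worker G works at 1/28 per hour, so finishing takes 2/5 ÷ 1/28 = 56/5 hours.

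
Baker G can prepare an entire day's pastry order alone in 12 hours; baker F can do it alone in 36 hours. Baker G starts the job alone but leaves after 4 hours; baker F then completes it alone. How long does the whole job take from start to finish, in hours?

In 4 hours baker G does 4/12 = 1/3 of the job, leaving 2/3.
Baker F works at 1/36 per hour, so finishing takes 2/3 ÷ 1/36 = 24 hours.
Total time = 4 + 24 = 28 hours.

28 hours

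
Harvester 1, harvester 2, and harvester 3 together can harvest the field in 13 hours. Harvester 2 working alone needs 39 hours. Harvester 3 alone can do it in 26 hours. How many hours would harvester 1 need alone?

Combined rate is 1/13 per hour.
Known contribution: 1/39 + 1/26 = (2 + 3)/78 = 5/78 per hour.
So harvester 1's rate is 1/13 − 5/78 = 1/78, meaning 78 hours alone.

78 hours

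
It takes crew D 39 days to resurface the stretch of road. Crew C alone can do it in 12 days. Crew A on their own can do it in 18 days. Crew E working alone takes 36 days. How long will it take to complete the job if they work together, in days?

Combined rate: 1/39 + 1/12 + 1/18 + 1/36 = (12 + 39 + 26 + 13)/468 = 90/468 = 5/26 per day.
Time = 1 ÷ (5/26) = 26/5 days.

26/5 days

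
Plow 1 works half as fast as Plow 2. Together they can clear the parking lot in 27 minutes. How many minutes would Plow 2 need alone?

Let Plow 2's rate be r; then Plow 1's rate is (1/2)r, so together (1/2 + 1)r = (3/2)r = 1/27.
Thus r = 2/81 per minute.
Plow 2 alone: 81/2 minutes; Plow 1 alone: 81 minutes.

81/2 minutes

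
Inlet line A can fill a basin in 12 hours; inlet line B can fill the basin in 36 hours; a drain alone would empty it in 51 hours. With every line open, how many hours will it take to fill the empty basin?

Net rate = 1/12 + 1/36 − 1/51 = (51 + 17 − 12)/612 = 56/612 = 14/153 per hour.
Filling time = 1 ÷ (14/153) = 153/14 hours.

153/14 hours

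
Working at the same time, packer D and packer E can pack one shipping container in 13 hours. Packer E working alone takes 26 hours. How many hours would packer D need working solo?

26 hours

Combined rate is 1/13 per hour.
Known contribution: 1/26 per hour.
So packer D's rate is 1/13 − 1/26 = 1/26, meaning 26 hours alone.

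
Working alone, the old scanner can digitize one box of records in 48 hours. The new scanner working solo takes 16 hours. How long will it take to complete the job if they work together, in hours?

12 hours

Combined rate: 1/48 + 1/16 = (1 + 3)/48 = 4/48 = 1/12 per hour.
Time = 1 ÷ (1/12) = 12 hours.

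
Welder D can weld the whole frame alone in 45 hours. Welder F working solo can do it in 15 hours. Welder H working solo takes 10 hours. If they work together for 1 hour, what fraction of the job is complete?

17/90

Combined rate: 1/45 + 1/15 + 1/10 = (2 + 6 + 9)/90 = 17/90 per hour.
In 1 hour they complete 1·17/90 = 17/90 of the job.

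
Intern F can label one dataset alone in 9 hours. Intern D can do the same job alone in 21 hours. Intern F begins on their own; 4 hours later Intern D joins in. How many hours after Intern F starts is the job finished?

15/2 hours

In the first 4 hours Intern F alone does 4/9 of the job, leaving 5/9.
Once everyone is working, combined rate: 1/9 + 1/21 = (7 + 3)/63 = 10/63 per hour.
Remaining 5/9 at 10/63 per hour takes 7/2 hours.
Total from the start = 4 + 7/2 = 15/2 hours.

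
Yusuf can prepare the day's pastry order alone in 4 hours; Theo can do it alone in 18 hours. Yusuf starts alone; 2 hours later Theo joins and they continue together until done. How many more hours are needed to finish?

18/11 hours

In 2 hours Yusuf does 2/4 = 1/2 of the job, leaving 1/2.
Yusuf and Theo together work at 11/36 per hour, so finishing takes 1/2 ÷ 11/36 = 18/11 hours.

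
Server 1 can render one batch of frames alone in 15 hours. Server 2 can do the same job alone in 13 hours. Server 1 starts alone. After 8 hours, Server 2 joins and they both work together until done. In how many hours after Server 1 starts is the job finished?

45/4 hours

In the first 8 hours Server 1 alone does 8/15 of the job, leaving 7/15.
Once everyone is working, combined rate: 1/15 + 1/13 = (13 + 15)/195 = 28/195 per hour.
Remaining 7/15 at 28/195 per hour takes 13/4 hours.
Total from the start = 8 + 13/4 = 45/4 hours.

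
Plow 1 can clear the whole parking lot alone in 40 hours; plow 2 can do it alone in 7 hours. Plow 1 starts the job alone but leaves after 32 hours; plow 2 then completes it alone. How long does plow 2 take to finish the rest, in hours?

In 32 hours plow 1 does 32/40 = 4/5 of the job, leaving 1/5.
Plow 2 works at 1/7 per hour, so finishing takes 1/5 ÷ 1/7 = 7/5 hours.

7/5 hours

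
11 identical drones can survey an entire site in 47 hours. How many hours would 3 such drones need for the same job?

517/3 hours

Total work is 11·47 = 517 drone-hours.
With 3 drones: 517/3 hours.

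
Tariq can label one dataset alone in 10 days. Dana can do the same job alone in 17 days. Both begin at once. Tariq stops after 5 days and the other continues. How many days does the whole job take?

17/2 days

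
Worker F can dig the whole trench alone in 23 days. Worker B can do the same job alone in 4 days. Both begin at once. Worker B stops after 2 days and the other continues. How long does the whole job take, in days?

In the first 2 days the combined rate is 27/92, so 27/46 of the job is done, leaving 19/46.
After worker B leaves the rate is 1/23 per day; the remaining 19/46 takes 19/2 days.
Total = 2 + 19/2 = 23/2 days.

23/2 days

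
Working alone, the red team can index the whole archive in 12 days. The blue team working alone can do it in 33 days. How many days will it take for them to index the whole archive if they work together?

Combined rate: 1/12 + 1/33 = (11 + 4)/132 = 15/132 = 5/44 per day.
Time = 1 ÷ (5/44) = 44/5 days.

44/5 days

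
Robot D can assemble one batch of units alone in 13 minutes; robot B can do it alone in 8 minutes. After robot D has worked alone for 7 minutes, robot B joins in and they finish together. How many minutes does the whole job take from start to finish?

In 7 minutes robot D does 7/13 of the job, leaving 6/13.
Robot D and robot B together work at 21/104 per minute, so finishing takes 6/13 ÷ 21/104 = 16/7 minutes.
Total time = 7 + 16/7 = 65/7 minutes.

65/7 minutes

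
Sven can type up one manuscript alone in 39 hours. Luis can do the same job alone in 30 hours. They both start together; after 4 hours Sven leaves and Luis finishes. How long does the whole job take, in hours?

In the first 4 hours the combined rate is 23/390, so 46/195 of the job is done, leaving 149/195.
After Sven leaves the rate is 1/30 per hour; the remaining 149/195 takes 298/13 hours.
Total = 4 + 298/13 = 350/13 hours.

350/13 hours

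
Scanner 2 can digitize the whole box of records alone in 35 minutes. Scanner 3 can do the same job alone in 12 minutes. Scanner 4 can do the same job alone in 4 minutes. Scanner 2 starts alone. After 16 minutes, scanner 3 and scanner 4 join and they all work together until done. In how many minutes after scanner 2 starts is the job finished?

35/2 minutes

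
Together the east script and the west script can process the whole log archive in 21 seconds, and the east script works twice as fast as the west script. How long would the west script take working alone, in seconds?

Let the west script's rate be r; then the east script's rate is 2r, so together (2 + 1)r = 3r = 1/21.
Thus r = 1/63 per second.
The west script alone: 63 seconds; the east script alone: 63/2 seconds.

63 seconds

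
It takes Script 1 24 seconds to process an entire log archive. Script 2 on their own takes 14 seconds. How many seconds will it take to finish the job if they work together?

168/19 seconds

Combined rate: 1/24 + 1/14 = (7 + 12)/168 = 19/168 per second.
Time = 1 ÷ (19/168) = 168/19 seconds.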